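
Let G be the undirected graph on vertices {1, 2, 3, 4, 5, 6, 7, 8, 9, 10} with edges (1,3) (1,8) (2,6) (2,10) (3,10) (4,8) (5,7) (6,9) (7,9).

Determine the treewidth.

A width-1 tree decomposition is:
Bags: B1 = {5, 7}  B2 = {7, 9}  B3 = {6, 9}  B4 = {2, 6}  B5 = {2, 10}  B6 = {3, 10}  B7 = {1, 3}  B8 = {1, 8}  B9 = {4, 8}
Tree: B1–B2, B2–B3, B3–B4, B4–B5, B5–B6, B6–B7, B7–B8, B8–B9
The largest bag has 2 vertices, giving width 1; this decomposition certifies tw(G) ≤ 1. Any graph with an edge has treewidth ≥ 1, and G has the edge 5–7. Therefore the treewidth is 1.

1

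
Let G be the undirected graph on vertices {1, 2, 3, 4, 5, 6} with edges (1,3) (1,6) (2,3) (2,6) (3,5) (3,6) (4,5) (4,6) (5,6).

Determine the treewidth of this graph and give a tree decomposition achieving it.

Treewidth 2.
One optimal decomposition is:
Bags: B1 = {3, 5, 6}  B2 = {1, 3, 6}  B3 = {4, 5, 6}  B4 = {2, 3, 6}
Tree: B1–B2, B1–B3, B1–B4

Every bag has size at most 3, so the width is 3 − 1 = 2 and tw(G) ≤ 2. For the lower bound, the 3 vertices {1, 3, 6} are pairwise adjacent, and any tree decomposition puts a clique entirely inside one bag — forcing width ≥ 2. Therefore the treewidth is 2.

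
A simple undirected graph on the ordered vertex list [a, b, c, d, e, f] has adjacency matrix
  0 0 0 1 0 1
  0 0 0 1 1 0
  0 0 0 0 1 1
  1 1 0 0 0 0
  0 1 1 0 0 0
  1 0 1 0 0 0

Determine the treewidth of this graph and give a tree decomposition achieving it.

Treewidth 2.
One such decomposition:
Bags: B1 = {a, c, f}  B2 = {a, c, e}  B3 = {a, b, e}  B4 = {a, b, d}
Tree: B1–B2, B2–B3, B3–B4

Every bag has size at most 3, so the width is 3 − 1 = 2 and tw(G) ≤ 2. The edges a–f–c–e–b–d–a form a cycle, so G is not a tree and its treewidth is at least 2. Hence tw(G) = 2 exactly.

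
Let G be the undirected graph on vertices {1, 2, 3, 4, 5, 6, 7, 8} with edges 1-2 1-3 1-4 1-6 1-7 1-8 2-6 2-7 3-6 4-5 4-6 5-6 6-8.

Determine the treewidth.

2

A width-2 tree decomposition is:
Bags: B1 = {1, 6, 8}  B2 = {1, 3, 6}  B3 = {1, 4, 6}  B4 = {1, 2, 6}  B5 = {4, 5, 6}  B6 = {1, 2, 7}
Tree: B1–B2, B1–B3, B3–B4, B3–B5, B4–B6
The largest bag has 3 vertices, giving width 2; this decomposition certifies tw(G) ≤ 2. On the other hand G contains the 3-clique {1, 6, 8}. A clique must lie in a single bag of any decomposition, so no decomposition can have width below 2. Hence tw(G) = 2 exactly.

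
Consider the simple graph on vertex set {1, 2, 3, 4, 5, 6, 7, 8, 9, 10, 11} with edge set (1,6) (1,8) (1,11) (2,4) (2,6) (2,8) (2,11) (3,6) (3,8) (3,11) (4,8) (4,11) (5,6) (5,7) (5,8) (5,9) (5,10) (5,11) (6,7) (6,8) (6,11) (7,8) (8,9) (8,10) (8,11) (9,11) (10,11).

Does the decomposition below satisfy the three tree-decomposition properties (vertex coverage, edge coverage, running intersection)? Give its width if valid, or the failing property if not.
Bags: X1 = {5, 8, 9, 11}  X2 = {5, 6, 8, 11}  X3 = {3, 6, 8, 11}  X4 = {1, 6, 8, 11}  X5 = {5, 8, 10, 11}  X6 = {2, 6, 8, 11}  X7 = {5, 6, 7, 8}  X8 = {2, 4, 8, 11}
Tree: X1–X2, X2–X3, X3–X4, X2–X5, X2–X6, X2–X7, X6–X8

Yes; width 3.

Vertex coverage: the bags together contain {1, 2, 3, 4, 5, 6, 7, 8, 9, 10, 11}, the full vertex set. Edge coverage: each edge of G has both endpoints in at least one bag. Running intersection: for every vertex, the bags containing it form a connected subtree. All three properties hold, so this is a valid tree decomposition of width max|bag| − 1 = 3, and hence tw(G) ≤ 3.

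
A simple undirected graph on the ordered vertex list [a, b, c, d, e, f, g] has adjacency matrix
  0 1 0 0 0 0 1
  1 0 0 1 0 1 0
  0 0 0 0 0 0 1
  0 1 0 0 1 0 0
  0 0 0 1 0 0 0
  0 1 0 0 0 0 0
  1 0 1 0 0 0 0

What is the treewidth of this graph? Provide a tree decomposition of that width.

Treewidth 1.
One optimal decomposition is:
Bags: B1 = {b, f}  B2 = {a, b}  B3 = {a, g}  B4 = {b, d}  B5 = {d, e}  B6 = {c, g}
Tree: B1–B2, B2–B3, B2–B4, B4–B5, B3–B6

Every bag has size at most 2, so the width is 2 − 1 = 1 and tw(G) ≤ 1. G has an edge, so its treewidth is at least 1. Hence tw(G) = 1 exactly.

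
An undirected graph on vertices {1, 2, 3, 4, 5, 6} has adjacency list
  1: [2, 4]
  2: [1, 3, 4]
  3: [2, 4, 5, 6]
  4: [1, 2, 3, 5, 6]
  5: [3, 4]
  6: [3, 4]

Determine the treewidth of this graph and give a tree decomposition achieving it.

Treewidth 2.
Bags: B1 = {1, 2, 4}  B2 = {2, 3, 4}  B3 = {3, 4, 6}  B4 = {3, 4, 5}
Tree: B1–B2, B2–B3, B2–B4

Each bag holds 3 vertices, so the decomposition has width 2, which upper-bounds the treewidth. Conversely, {1, 2, 4} is a clique of size 3, and the vertices of any clique must share a bag in every tree decomposition; so some bag has ≥ 3 vertices and tw(G) ≥ 2. Combining the bounds, tw(G) = 2.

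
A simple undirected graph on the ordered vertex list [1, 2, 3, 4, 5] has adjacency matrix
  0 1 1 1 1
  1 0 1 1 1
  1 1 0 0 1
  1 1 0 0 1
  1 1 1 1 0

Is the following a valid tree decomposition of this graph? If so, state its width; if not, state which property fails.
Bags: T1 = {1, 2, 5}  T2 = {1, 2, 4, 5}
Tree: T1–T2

No — vertex 3 appears in no bag.

A tree decomposition must satisfy three properties: every vertex lies in some bag; for every edge, both endpoints lie together in some bag; and for every vertex, the bags containing it form a connected subtree. Here vertex 3 appears in no bag, so the decomposition is invalid.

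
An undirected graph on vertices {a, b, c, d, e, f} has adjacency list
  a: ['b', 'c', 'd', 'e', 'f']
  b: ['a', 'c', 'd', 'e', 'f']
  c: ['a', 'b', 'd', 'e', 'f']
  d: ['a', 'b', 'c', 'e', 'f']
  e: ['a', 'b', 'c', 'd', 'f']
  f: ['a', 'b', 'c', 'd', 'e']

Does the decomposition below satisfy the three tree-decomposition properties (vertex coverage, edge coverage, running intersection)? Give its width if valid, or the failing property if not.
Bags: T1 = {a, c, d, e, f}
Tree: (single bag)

A tree decomposition must satisfy three properties: every vertex lies in some bag; for every edge, both endpoints lie together in some bag; and for every vertex, the bags containing it form a connected subtree. Here vertex b appears in no bag, so the decomposition is invalid.

No — vertex b appears in no bag.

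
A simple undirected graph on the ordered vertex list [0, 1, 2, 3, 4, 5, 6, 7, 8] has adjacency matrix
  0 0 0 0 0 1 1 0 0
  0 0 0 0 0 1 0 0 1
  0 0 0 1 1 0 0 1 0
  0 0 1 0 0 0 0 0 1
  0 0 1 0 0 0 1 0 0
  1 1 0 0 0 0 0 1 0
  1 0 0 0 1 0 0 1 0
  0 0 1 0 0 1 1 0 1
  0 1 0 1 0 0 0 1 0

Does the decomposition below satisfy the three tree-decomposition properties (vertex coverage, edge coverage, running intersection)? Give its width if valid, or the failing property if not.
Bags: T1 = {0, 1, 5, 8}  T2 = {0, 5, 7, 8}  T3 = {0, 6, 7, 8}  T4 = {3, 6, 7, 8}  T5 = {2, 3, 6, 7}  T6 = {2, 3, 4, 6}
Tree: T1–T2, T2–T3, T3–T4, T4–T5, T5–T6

Yes; width 3.

Vertex coverage: the bags together contain {0, 1, 2, 3, 4, 5, 6, 7, 8}, the full vertex set. Edge coverage: each edge of G has both endpoints in at least one bag. Running intersection: for every vertex, the bags containing it form a connected subtree. All three properties hold, so this is a valid tree decomposition of width max|bag| − 1 = 3, and hence tw(G) ≤ 3.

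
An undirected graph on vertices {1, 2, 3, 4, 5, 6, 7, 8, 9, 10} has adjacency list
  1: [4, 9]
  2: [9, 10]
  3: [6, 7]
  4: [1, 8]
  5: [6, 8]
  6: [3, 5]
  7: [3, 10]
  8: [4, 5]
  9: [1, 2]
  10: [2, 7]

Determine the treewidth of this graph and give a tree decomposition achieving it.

Every bag has size at most 3, so the width is 3 − 1 = 2 and tw(G) ≤ 2. For the lower bound, G contains the cycle 1–9–2–10–7–3–6–5–8–4–1, so G is not a forest; only forests have treewidth ≤ 1, hence tw(G) ≥ 2. Combining the bounds, tw(G) = 2.

Treewidth 2.
Bags: B1 = {1, 2, 9}  B2 = {1, 2, 10}  B3 = {1, 7, 10}  B4 = {1, 3, 7}  B5 = {1, 3, 6}  B6 = {1, 5, 6}  B7 = {1, 5, 8}  B8 = {1, 4, 8}
Tree: B1–B2, B2–B3, B3–B4, B4–B5, B5–B6, B6–B7, B7–B8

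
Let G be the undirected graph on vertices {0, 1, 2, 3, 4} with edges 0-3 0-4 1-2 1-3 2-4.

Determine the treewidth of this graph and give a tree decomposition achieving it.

Every bag has size at most 3, so the width is 3 − 1 = 2 and tw(G) ≤ 2. For the lower bound, G contains the cycle 2–4–0–3–1–2, so G is not a forest; only forests have treewidth ≤ 1, hence tw(G) ≥ 2. Therefore the treewidth is 2.

Treewidth 2.
One such decomposition:
Bags: B1 = {0, 2, 4}  B2 = {0, 2, 3}  B3 = {1, 2, 3}
Tree: B1–B2, B2–B3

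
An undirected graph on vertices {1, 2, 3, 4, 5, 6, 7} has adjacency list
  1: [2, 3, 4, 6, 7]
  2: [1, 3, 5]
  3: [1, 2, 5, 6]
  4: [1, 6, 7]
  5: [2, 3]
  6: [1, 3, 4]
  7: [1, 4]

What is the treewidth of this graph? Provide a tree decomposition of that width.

Every bag has size at most 3, so the width is 3 − 1 = 2 and tw(G) ≤ 2. On the other hand G contains the 3-clique {1, 2, 3}. A clique must lie in a single bag of any decomposition, so no decomposition can have width below 2. The upper and lower bounds meet at 2, so that is the treewidth.

Treewidth 2.
Bags: B1 = {1, 2, 3}  B2 = {1, 3, 6}  B3 = {1, 4, 6}  B4 = {1, 4, 7}  B5 = {2, 3, 5}
Tree: B1–B2, B2–B3, B3–B4, B1–B5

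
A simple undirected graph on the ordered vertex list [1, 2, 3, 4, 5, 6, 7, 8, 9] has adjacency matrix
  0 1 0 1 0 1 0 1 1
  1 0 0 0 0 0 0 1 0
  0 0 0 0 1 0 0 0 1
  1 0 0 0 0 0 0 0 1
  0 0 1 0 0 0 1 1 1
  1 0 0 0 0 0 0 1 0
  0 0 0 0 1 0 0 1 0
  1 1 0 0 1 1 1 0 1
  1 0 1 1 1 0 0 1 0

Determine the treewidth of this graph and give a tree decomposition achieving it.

The largest bag has 3 vertices, giving width 2; this decomposition certifies tw(G) ≤ 2. On the other hand G contains the 3-clique {1, 8, 9}. A clique must lie in a single bag of any decomposition, so no decomposition can have width below 2. Therefore the treewidth is 2.

Treewidth 2.
One optimal decomposition is:
Bags: B1 = {5, 8, 9}  B2 = {1, 8, 9}  B3 = {1, 4, 9}  B4 = {5, 7, 8}  B5 = {1, 2, 8}  B6 = {3, 5, 9}  B7 = {1, 6, 8}
Tree: B1–B2, B2–B3, B1–B4, B2–B5, B1–B6, B2–B7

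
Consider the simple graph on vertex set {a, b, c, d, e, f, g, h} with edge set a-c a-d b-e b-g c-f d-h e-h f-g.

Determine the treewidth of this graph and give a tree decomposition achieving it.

Every bag has size at most 3, so the width is 3 − 1 = 2 and tw(G) ≤ 2. The edges d–h–e–b–g–f–c–a–d form a cycle, so G is not a tree and its treewidth is at least 2. The upper and lower bounds meet at 2, so that is the treewidth.

Treewidth 2.
Bags: B1 = {d, e, h}  B2 = {b, d, e}  B3 = {b, d, g}  B4 = {d, f, g}  B5 = {c, d, f}  B6 = {a, c, d}
Tree: B1–B2, B2–B3, B3–B4, B4–B5, B5–B6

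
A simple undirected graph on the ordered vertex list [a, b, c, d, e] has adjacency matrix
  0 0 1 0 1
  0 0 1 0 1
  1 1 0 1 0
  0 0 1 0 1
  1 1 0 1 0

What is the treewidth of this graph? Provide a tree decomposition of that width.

Treewidth 2.
One optimal decomposition is:
Bags: B1 = {a, c, e}  B2 = {b, c, e}  B3 = {c, d, e}
Tree: B1–B2, B2–B3

Each bag holds 3 vertices, so the decomposition has width 2, which upper-bounds the treewidth. For the lower bound, G contains the cycle c–a–e–b–c, so G is not a forest; only forests have treewidth ≤ 1, hence tw(G) ≥ 2. Hence tw(G) = 2 exactly.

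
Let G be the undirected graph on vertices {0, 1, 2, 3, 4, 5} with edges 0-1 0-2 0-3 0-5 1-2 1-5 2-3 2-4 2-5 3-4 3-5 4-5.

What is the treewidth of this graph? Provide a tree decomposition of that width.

Every bag has size at most 4, so the width is 4 − 1 = 3 and tw(G) ≤ 3. For the lower bound, the 4 vertices {0, 1, 2, 5} are pairwise adjacent, and any tree decomposition puts a clique entirely inside one bag — forcing width ≥ 3. Therefore the treewidth is 3.

Treewidth 3.
Bags: B1 = {0, 2, 3, 5}  B2 = {2, 3, 4, 5}  B3 = {0, 1, 2, 5}
Tree: B1–B2, B1–B3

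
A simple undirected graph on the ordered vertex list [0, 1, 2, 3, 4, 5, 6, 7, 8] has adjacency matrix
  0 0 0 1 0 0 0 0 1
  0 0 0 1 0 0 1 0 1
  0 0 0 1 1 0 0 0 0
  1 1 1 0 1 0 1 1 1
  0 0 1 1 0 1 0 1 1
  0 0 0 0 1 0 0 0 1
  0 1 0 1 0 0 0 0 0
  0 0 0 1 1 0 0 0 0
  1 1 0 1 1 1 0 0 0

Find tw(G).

A width-2 tree decomposition is:
Bags: B1 = {1, 3, 8}  B2 = {3, 4, 8}  B3 = {1, 3, 6}  B4 = {2, 3, 4}  B5 = {0, 3, 8}  B6 = {4, 5, 8}  B7 = {3, 4, 7}
Tree: B1–B2, B1–B3, B2–B4, B2–B5, B2–B6, B4–B7
Every bag has size at most 3, so the width is 3 − 1 = 2 and tw(G) ≤ 2. On the other hand G contains the 3-clique {0, 3, 8}. A clique must lie in a single bag of any decomposition, so no decomposition can have width below 2. Therefore the treewidth is 2.

2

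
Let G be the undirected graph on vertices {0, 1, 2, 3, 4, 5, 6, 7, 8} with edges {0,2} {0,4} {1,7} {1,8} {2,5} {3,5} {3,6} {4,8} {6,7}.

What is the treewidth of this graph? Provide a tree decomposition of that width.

Treewidth 2.
One optimal decomposition is:
Bags: B1 = {1, 7, 8}  B2 = {4, 7, 8}  B3 = {0, 4, 7}  B4 = {0, 2, 7}  B5 = {2, 5, 7}  B6 = {3, 5, 7}  B7 = {3, 6, 7}
Tree: B1–B2, B2–B3, B3–B4, B4–B5, B5–B6, B6–B7

Every bag has size at most 3, so the width is 3 − 1 = 2 and tw(G) ≤ 2. For the lower bound, G contains the cycle 7–1–8–4–0–2–5–3–6–7, so G is not a forest; only forests have treewidth ≤ 1, hence tw(G) ≥ 2. The upper and lower bounds meet at 2, so that is the treewidth.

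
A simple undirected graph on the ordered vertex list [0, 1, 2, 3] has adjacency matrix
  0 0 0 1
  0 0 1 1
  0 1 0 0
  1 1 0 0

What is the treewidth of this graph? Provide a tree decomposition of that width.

Treewidth 1.
One such decomposition:
Bags: B1 = {0, 3}  B2 = {1, 3}  B3 = {1, 2}
Tree: B1–B2, B2–B3

Each bag holds 2 vertices, so the decomposition has width 1, which upper-bounds the treewidth. G has an edge, so its treewidth is at least 1. Combining the bounds, tw(G) = 1.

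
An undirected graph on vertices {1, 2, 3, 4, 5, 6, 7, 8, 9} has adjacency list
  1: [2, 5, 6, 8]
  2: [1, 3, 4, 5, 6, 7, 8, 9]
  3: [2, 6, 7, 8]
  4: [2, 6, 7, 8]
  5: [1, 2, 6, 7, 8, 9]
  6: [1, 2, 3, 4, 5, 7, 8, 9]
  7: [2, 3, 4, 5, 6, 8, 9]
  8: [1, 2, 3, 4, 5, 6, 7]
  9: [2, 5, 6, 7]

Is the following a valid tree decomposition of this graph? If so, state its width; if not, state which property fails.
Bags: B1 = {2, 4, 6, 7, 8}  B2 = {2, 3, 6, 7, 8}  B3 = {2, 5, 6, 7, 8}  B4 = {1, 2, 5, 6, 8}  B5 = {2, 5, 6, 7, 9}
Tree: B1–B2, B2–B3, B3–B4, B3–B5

Yes; width 4.

Checking the three conditions: (i) the bags cover all of {1, 2, 3, 4, 5, 6, 7, 8, 9}; (ii) for each edge, some bag contains both endpoints; (iii) the bags containing any fixed vertex form a subtree. All hold, so the decomposition is valid with width 5 − 1 = 4.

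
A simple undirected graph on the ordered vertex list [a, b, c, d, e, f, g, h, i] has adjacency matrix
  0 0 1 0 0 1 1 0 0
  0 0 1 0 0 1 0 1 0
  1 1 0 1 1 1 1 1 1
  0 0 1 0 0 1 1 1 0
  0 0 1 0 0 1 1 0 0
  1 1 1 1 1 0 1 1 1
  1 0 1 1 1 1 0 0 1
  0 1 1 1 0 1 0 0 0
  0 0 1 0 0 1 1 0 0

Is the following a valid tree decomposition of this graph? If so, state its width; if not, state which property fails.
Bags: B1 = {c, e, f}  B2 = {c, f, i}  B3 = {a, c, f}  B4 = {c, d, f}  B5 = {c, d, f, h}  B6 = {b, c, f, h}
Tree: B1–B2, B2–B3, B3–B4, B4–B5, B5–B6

A tree decomposition must satisfy three properties: every vertex lies in some bag; for every edge, both endpoints lie together in some bag; and for every vertex, the bags containing it form a connected subtree. Here vertex g appears in no bag, so the decomposition is invalid.

No — vertex g appears in no bag.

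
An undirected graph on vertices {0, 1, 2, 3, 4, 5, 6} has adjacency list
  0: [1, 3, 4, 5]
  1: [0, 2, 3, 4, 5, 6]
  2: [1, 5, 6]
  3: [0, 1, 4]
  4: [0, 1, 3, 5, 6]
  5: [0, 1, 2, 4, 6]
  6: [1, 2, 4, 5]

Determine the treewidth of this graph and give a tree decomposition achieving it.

The largest bag has 4 vertices, giving width 3; this decomposition certifies tw(G) ≤ 3. On the other hand G contains the 4-clique {1, 2, 5, 6}. A clique must lie in a single bag of any decomposition, so no decomposition can have width below 3. Hence tw(G) = 3 exactly.

Treewidth 3.
One optimal decomposition is:
Bags: B1 = {1, 4, 5, 6}  B2 = {1, 2, 5, 6}  B3 = {0, 1, 4, 5}  B4 = {0, 1, 3, 4}
Tree: B1–B2, B1–B3, B3–B4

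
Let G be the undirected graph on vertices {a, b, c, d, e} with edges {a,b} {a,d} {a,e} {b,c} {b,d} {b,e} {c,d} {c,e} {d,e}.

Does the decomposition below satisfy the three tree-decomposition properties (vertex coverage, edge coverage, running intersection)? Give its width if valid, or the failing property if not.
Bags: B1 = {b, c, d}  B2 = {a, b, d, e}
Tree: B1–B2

A tree decomposition must satisfy three properties: every vertex lies in some bag; for every edge, both endpoints lie together in some bag; and for every vertex, the bags containing it form a connected subtree. Here edge (e,c) lies in no bag, so the decomposition is invalid.

No — edge (e,c) lies in no bag.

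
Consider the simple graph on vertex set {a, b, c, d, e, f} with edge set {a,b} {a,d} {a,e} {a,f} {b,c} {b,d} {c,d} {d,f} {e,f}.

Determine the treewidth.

2

A width-2 tree decomposition is:
Bags: B1 = {a, b, d}  B2 = {a, d, f}  B3 = {b, c, d}  B4 = {a, e, f}
Tree: B1–B2, B1–B3, B2–B4
Each bag holds 3 vertices, so the decomposition has width 2, which upper-bounds the treewidth. For the lower bound, the 3 vertices {b, c, d} are pairwise adjacent, and any tree decomposition puts a clique entirely inside one bag — forcing width ≥ 2. Hence tw(G) = 2 exactly.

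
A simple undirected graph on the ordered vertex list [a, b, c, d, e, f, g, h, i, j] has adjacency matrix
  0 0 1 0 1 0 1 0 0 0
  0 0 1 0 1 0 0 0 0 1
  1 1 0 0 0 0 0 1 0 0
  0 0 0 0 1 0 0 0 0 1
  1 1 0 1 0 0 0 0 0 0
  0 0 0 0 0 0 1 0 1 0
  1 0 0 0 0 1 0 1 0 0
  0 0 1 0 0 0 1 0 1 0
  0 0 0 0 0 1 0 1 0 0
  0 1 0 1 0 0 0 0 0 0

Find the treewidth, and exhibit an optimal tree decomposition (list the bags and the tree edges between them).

Treewidth 2.
Bags: B1 = {d, e, j}  B2 = {b, e, j}  B3 = {a, b, e}  B4 = {a, b, c}  B5 = {a, c, g}  B6 = {c, g, h}  B7 = {f, g, h}  B8 = {f, h, i}
Tree: B1–B2, B2–B3, B3–B4, B4–B5, B5–B6, B6–B7, B7–B8

Every bag has size at most 3, so the width is 3 − 1 = 2 and tw(G) ≤ 2. For the lower bound, G contains the cycle d–j–b–e–d, so G is not a forest; only forests have treewidth ≤ 1, hence tw(G) ≥ 2. Therefore the treewidth is 2.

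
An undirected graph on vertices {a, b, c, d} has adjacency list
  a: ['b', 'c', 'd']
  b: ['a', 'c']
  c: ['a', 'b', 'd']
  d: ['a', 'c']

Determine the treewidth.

A width-2 tree decomposition is:
Bags: B1 = {a, b, c}  B2 = {a, c, d}
Tree: B1–B2
Each bag holds 3 vertices, so the decomposition has width 2, which upper-bounds the treewidth. For the lower bound, the 3 vertices {a, c, d} are pairwise adjacent, and any tree decomposition puts a clique entirely inside one bag — forcing width ≥ 2. Therefore the treewidth is 2.

2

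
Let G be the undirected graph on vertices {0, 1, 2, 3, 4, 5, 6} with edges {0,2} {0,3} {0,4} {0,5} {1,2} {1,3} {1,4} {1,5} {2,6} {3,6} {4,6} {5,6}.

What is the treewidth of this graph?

3

A width-3 tree decomposition is:
Bags: B1 = {0, 1, 5, 6}  B2 = {0, 1, 3, 6}  B3 = {0, 1, 2, 6}  B4 = {0, 1, 4, 6}
Tree: B1–B2, B2–B3, B3–B4
Every bag has size at most 4, so the width is 4 − 1 = 3 and tw(G) ≤ 3. For the lower bound: the 4 vertex sets {0,5}, {1,3}, {6}, {2} are disjoint, each induces a connected subgraph, and every pair is joined by at least one edge of G. Contracting each set to a single vertex therefore yields K_{4} as a minor, and since treewidth is minor-monotone, tw(G) ≥ tw(K_{4}) = 3. Combining the bounds, tw(G) = 3.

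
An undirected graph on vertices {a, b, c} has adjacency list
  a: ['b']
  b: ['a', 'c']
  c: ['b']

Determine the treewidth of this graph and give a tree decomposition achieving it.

The largest bag has 2 vertices, giving width 1; this decomposition certifies tw(G) ≤ 1. Any graph with an edge has treewidth ≥ 1, and G has the edge c–b. The upper and lower bounds meet at 1, so that is the treewidth.

Treewidth 1.
Bags: B1 = {b, c}  B2 = {a, b}
Tree: B1–B2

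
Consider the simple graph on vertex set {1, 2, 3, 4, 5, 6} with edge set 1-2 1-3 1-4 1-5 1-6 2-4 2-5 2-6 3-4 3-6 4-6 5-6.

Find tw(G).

3

A width-3 tree decomposition is:
Bags: B1 = {1, 2, 5, 6}  B2 = {1, 2, 4, 6}  B3 = {1, 3, 4, 6}
Tree: B1–B2, B2–B3
Each bag holds 4 vertices, so the decomposition has width 3, which upper-bounds the treewidth. Conversely, {1, 2, 4, 6} is a clique of size 4, and the vertices of any clique must share a bag in every tree decomposition; so some bag has ≥ 4 vertices and tw(G) ≥ 3. Hence tw(G) = 3 exactly.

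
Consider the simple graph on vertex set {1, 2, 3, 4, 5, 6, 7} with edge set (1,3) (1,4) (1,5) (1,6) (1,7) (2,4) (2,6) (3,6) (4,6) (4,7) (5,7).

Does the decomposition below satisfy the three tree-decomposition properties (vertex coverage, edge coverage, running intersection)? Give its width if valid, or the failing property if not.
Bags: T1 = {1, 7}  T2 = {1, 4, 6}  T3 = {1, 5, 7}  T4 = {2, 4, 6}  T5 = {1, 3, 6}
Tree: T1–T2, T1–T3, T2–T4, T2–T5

A tree decomposition must satisfy three properties: every vertex lies in some bag; for every edge, both endpoints lie together in some bag; and for every vertex, the bags containing it form a connected subtree. Here edge (4,7) lies in no bag, so the decomposition is invalid.

No — edge (4,7) lies in no bag.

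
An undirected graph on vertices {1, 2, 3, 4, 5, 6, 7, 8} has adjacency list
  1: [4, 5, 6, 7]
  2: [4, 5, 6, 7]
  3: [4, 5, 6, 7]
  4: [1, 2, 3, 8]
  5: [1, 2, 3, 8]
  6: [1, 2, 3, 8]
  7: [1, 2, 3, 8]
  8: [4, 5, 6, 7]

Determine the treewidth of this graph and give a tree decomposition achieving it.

Treewidth 4.
Bags: B1 = {1, 2, 3, 5, 8}  B2 = {1, 2, 3, 4, 8}  B3 = {1, 2, 3, 6, 8}  B4 = {1, 2, 3, 7, 8}
Tree: B1–B2, B2–B3, B3–B4

Every bag has size at most 5, so the width is 5 − 1 = 4 and tw(G) ≤ 4. For the lower bound: the 5 vertex sets {2,5}, {3,4}, {6,8}, {1}, {7} are disjoint, each induces a connected subgraph, and every pair is joined by at least one edge of G. Contracting each set to a single vertex therefore yields K_{5} as a minor, and since treewidth is minor-monotone, tw(G) ≥ tw(K_{5}) = 4. Hence tw(G) = 4 exactly.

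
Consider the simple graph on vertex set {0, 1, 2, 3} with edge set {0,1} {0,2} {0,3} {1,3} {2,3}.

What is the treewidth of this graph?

2

A width-2 tree decomposition is:
Bags: B1 = {0, 1, 3}  B2 = {0, 2, 3}
Tree: B1–B2
Every bag has size at most 3, so the width is 3 − 1 = 2 and tw(G) ≤ 2. For the lower bound, the 3 vertices {0, 1, 3} are pairwise adjacent, and any tree decomposition puts a clique entirely inside one bag — forcing width ≥ 2. Combining the bounds, tw(G) = 2.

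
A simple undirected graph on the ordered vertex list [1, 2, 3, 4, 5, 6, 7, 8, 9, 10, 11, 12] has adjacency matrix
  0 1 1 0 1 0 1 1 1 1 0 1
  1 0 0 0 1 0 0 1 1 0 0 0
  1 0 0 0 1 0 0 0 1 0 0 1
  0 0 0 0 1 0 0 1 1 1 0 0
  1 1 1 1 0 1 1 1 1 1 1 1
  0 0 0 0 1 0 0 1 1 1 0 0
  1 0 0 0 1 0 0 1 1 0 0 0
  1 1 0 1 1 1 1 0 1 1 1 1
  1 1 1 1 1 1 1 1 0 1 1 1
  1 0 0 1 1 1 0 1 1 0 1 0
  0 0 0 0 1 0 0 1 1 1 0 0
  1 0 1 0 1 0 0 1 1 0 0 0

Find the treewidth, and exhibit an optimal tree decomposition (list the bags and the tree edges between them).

Each bag holds 5 vertices, so the decomposition has width 4, which upper-bounds the treewidth. For the lower bound, the 5 vertices {1, 2, 5, 8, 9} are pairwise adjacent, and any tree decomposition puts a clique entirely inside one bag — forcing width ≥ 4. Therefore the treewidth is 4.

Treewidth 4.
Bags: B1 = {5, 8, 9, 10, 11}  B2 = {4, 5, 8, 9, 10}  B3 = {1, 5, 8, 9, 10}  B4 = {1, 5, 7, 8, 9}  B5 = {1, 2, 5, 8, 9}  B6 = {1, 5, 8, 9, 12}  B7 = {5, 6, 8, 9, 10}  B8 = {1, 3, 5, 9, 12}
Tree: B1–B2, B1–B3, B3–B4, B4–B5, B3–B6, B2–B7, B6–B8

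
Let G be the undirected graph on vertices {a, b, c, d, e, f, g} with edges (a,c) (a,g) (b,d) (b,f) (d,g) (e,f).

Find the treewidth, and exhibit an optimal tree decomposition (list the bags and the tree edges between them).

Every bag has size at most 2, so the width is 2 − 1 = 1 and tw(G) ≤ 1. Any graph with an edge has treewidth ≥ 1, and G has the edge e–f. The upper and lower bounds meet at 1, so that is the treewidth.

Treewidth 1.
One optimal decomposition is:
Bags: B1 = {e, f}  B2 = {b, f}  B3 = {b, d}  B4 = {d, g}  B5 = {a, g}  B6 = {a, c}
Tree: B1–B2, B2–B3, B3–B4, B4–B5, B5–B6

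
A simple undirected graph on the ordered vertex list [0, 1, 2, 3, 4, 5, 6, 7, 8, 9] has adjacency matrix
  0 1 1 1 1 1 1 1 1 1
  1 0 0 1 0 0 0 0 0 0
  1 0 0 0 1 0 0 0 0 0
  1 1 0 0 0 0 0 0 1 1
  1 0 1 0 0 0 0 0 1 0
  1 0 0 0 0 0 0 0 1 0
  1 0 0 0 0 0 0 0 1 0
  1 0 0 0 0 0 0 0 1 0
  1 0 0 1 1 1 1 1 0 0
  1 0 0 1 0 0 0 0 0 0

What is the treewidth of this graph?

A width-2 tree decomposition is:
Bags: B1 = {0, 7, 8}  B2 = {0, 4, 8}  B3 = {0, 3, 8}  B4 = {0, 5, 8}  B5 = {0, 1, 3}  B6 = {0, 3, 9}  B7 = {0, 2, 4}  B8 = {0, 6, 8}
Tree: B1–B2, B1–B3, B2–B4, B3–B5, B5–B6, B2–B7, B4–B8
Every bag has size at most 3, so the width is 3 − 1 = 2 and tw(G) ≤ 2. For the lower bound, the 3 vertices {0, 3, 8} are pairwise adjacent, and any tree decomposition puts a clique entirely inside one bag — forcing width ≥ 2. Hence tw(G) = 2 exactly.

2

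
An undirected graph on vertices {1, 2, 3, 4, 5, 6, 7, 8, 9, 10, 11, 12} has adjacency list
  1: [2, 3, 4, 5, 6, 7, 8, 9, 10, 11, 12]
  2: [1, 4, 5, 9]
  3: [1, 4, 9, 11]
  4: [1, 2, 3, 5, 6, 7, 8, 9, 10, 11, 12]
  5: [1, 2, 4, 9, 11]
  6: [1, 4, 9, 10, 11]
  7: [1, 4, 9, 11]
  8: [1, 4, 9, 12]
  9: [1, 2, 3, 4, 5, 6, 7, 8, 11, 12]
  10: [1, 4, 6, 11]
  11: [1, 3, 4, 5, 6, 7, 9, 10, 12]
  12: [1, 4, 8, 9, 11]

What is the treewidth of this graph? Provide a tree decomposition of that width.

Every bag has size at most 5, so the width is 5 − 1 = 4 and tw(G) ≤ 4. For the lower bound, the 5 vertices {1, 4, 8, 9, 12} are pairwise adjacent, and any tree decomposition puts a clique entirely inside one bag — forcing width ≥ 4. Combining the bounds, tw(G) = 4.

Treewidth 4.
Bags: B1 = {1, 4, 9, 11, 12}  B2 = {1, 4, 5, 9, 11}  B3 = {1, 3, 4, 9, 11}  B4 = {1, 4, 6, 9, 11}  B5 = {1, 4, 6, 10, 11}  B6 = {1, 4, 8, 9, 12}  B7 = {1, 4, 7, 9, 11}  B8 = {1, 2, 4, 5, 9}
Tree: B1–B2, B2–B3, B3–B4, B4–B5, B1–B6, B3–B7, B2–B8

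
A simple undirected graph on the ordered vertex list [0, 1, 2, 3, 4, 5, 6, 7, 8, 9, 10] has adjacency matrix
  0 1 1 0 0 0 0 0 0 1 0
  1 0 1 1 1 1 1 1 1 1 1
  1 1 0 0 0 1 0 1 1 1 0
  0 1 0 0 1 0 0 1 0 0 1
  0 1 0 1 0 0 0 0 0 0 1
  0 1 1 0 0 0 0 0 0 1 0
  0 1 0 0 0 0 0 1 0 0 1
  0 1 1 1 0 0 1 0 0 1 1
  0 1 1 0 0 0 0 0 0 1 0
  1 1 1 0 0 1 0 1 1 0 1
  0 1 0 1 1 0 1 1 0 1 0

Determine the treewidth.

3

A width-3 tree decomposition is:
Bags: B1 = {1, 3, 7, 10}  B2 = {1, 6, 7, 10}  B3 = {1, 7, 9, 10}  B4 = {1, 3, 4, 10}  B5 = {1, 2, 7, 9}  B6 = {0, 1, 2, 9}  B7 = {1, 2, 5, 9}  B8 = {1, 2, 8, 9}
Tree: B1–B2, B1–B3, B1–B4, B3–B5, B5–B6, B5–B7, B5–B8
The largest bag has 4 vertices, giving width 3; this decomposition certifies tw(G) ≤ 3. On the other hand G contains the 4-clique {0, 1, 2, 9}. A clique must lie in a single bag of any decomposition, so no decomposition can have width below 3. The upper and lower bounds meet at 3, so that is the treewidth.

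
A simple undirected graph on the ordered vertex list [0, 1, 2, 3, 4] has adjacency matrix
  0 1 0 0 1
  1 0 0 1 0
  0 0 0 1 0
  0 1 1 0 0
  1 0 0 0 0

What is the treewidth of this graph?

A width-1 tree decomposition is:
Bags: B1 = {2, 3}  B2 = {1, 3}  B3 = {0, 1}  B4 = {0, 4}
Tree: B1–B2, B2–B3, B3–B4
Each bag holds 2 vertices, so the decomposition has width 1, which upper-bounds the treewidth. G has an edge, so its treewidth is at least 1. Combining the bounds, tw(G) = 1.

1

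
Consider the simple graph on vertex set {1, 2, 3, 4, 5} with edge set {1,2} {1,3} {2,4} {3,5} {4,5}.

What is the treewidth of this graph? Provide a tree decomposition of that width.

Every bag has size at most 3, so the width is 3 − 1 = 2 and tw(G) ≤ 2. The edges 1–2–4–5–3–1 form a cycle, so G is not a tree and its treewidth is at least 2. Therefore the treewidth is 2.

Treewidth 2.
Bags: B1 = {1, 2, 4}  B2 = {1, 4, 5}  B3 = {1, 3, 5}
Tree: B1–B2, B2–B3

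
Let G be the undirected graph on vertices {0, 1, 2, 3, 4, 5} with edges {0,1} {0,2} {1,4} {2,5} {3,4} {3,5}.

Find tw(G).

A width-2 tree decomposition is:
Bags: B1 = {0, 2, 5}  B2 = {0, 3, 5}  B3 = {0, 3, 4}  B4 = {0, 1, 4}
Tree: B1–B2, B2–B3, B3–B4
Every bag has size at most 3, so the width is 3 − 1 = 2 and tw(G) ≤ 2. For the lower bound, G contains the cycle 0–2–5–3–4–1–0, so G is not a forest; only forests have treewidth ≤ 1, hence tw(G) ≥ 2. The upper and lower bounds meet at 2, so that is the treewidth.

2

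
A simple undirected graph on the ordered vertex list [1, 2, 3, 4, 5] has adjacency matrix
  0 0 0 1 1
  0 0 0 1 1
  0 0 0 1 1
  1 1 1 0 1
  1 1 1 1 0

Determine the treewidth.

2

A width-2 tree decomposition is:
Bags: B1 = {1, 4, 5}  B2 = {3, 4, 5}  B3 = {2, 4, 5}
Tree: B1–B2, B1–B3
Each bag holds 3 vertices, so the decomposition has width 2, which upper-bounds the treewidth. On the other hand G contains the 3-clique {1, 4, 5}. A clique must lie in a single bag of any decomposition, so no decomposition can have width below 2. The upper and lower bounds meet at 2, so that is the treewidth.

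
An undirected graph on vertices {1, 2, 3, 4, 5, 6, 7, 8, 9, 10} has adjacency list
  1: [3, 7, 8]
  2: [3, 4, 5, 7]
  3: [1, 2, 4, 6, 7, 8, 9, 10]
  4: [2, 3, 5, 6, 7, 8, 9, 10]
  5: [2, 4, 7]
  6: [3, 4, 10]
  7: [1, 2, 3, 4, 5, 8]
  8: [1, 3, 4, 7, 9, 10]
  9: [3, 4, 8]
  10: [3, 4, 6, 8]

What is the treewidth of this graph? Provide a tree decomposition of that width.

Treewidth 3.
One such decomposition:
Bags: B1 = {2, 3, 4, 7}  B2 = {3, 4, 7, 8}  B3 = {3, 4, 8, 10}  B4 = {3, 4, 8, 9}  B5 = {2, 4, 5, 7}  B6 = {3, 4, 6, 10}  B7 = {1, 3, 7, 8}
Tree: B1–B2, B2–B3, B2–B4, B1–B5, B3–B6, B2–B7

The largest bag has 4 vertices, giving width 3; this decomposition certifies tw(G) ≤ 3. For the lower bound, the 4 vertices {1, 3, 7, 8} are pairwise adjacent, and any tree decomposition puts a clique entirely inside one bag — forcing width ≥ 3. Combining the bounds, tw(G) = 3.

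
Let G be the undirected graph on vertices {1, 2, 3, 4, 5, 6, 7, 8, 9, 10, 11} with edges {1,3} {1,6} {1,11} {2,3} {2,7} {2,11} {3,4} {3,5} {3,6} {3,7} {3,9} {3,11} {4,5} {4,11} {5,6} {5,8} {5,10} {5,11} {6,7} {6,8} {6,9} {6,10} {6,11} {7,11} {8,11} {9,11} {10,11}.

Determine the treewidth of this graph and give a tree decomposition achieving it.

Each bag holds 4 vertices, so the decomposition has width 3, which upper-bounds the treewidth. On the other hand G contains the 4-clique {5, 6, 8, 11}. A clique must lie in a single bag of any decomposition, so no decomposition can have width below 3. Combining the bounds, tw(G) = 3.

Treewidth 3.
One such decomposition:
Bags: B1 = {3, 4, 5, 11}  B2 = {3, 5, 6, 11}  B3 = {1, 3, 6, 11}  B4 = {5, 6, 8, 11}  B5 = {5, 6, 10, 11}  B6 = {3, 6, 9, 11}  B7 = {3, 6, 7, 11}  B8 = {2, 3, 7, 11}
Tree: B1–B2, B2–B3, B2–B4, B2–B5, B2–B6, B3–B7, B7–B8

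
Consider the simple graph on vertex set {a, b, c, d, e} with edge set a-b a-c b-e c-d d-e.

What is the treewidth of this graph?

A width-2 tree decomposition is:
Bags: B1 = {a, b, e}  B2 = {a, c, e}  B3 = {c, d, e}
Tree: B1–B2, B2–B3
Every bag has size at most 3, so the width is 3 − 1 = 2 and tw(G) ≤ 2. Since e–b–a–c–d–e is a cycle in G, G is not acyclic. Forests are exactly the graphs of treewidth ≤ 1, so tw(G) ≥ 2. Therefore the treewidth is 2.

2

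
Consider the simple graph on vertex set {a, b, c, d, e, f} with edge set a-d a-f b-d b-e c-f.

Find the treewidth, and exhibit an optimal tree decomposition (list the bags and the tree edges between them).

Treewidth 1.
Bags: B1 = {b, e}  B2 = {b, d}  B3 = {a, d}  B4 = {a, f}  B5 = {c, f}
Tree: B1–B2, B2–B3, B3–B4, B4–B5

The largest bag has 2 vertices, giving width 1; this decomposition certifies tw(G) ≤ 1. G has an edge, so its treewidth is at least 1. The upper and lower bounds meet at 1, so that is the treewidth.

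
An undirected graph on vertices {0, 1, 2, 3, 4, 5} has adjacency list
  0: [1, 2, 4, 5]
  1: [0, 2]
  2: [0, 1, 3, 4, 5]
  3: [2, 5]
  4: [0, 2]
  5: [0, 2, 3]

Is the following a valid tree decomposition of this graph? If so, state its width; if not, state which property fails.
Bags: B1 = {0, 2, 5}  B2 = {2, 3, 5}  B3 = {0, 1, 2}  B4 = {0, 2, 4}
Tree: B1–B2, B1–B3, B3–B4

Every vertex of G appears in some bag (union = {0, 1, 2, 3, 4, 5}); every edge is covered by a bag; and for each vertex v the set of bags containing v is connected in the bag tree. The decomposition is therefore valid. The largest bag has 3 vertices, so the width is 2.

Yes; width 2.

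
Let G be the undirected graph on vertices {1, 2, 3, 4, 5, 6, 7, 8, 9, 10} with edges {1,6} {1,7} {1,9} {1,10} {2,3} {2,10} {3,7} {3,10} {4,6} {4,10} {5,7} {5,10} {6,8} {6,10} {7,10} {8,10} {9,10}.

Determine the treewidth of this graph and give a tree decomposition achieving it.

Each bag holds 3 vertices, so the decomposition has width 2, which upper-bounds the treewidth. Conversely, {1, 9, 10} is a clique of size 3, and the vertices of any clique must share a bag in every tree decomposition; so some bag has ≥ 3 vertices and tw(G) ≥ 2. Combining the bounds, tw(G) = 2.

Treewidth 2.
Bags: B1 = {5, 7, 10}  B2 = {1, 7, 10}  B3 = {3, 7, 10}  B4 = {1, 6, 10}  B5 = {4, 6, 10}  B6 = {1, 9, 10}  B7 = {2, 3, 10}  B8 = {6, 8, 10}
Tree: B1–B2, B1–B3, B2–B4, B4–B5, B4–B6, B3–B7, B5–B8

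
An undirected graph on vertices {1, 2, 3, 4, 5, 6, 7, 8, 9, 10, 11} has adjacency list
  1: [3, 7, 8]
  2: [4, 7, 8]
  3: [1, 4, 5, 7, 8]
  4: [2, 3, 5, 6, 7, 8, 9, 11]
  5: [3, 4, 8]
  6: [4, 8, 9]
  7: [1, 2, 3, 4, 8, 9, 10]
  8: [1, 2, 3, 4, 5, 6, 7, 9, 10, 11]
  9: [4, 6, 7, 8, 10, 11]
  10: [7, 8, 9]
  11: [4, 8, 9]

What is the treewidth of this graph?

A width-3 tree decomposition is:
Bags: B1 = {4, 7, 8, 9}  B2 = {4, 6, 8, 9}  B3 = {2, 4, 7, 8}  B4 = {4, 8, 9, 11}  B5 = {7, 8, 9, 10}  B6 = {3, 4, 7, 8}  B7 = {3, 4, 5, 8}  B8 = {1, 3, 7, 8}
Tree: B1–B2, B1–B3, B1–B4, B1–B5, B1–B6, B6–B7, B6–B8
Every bag has size at most 4, so the width is 4 − 1 = 3 and tw(G) ≤ 3. For the lower bound, the 4 vertices {1, 3, 7, 8} are pairwise adjacent, and any tree decomposition puts a clique entirely inside one bag — forcing width ≥ 3. Hence tw(G) = 3 exactly.

3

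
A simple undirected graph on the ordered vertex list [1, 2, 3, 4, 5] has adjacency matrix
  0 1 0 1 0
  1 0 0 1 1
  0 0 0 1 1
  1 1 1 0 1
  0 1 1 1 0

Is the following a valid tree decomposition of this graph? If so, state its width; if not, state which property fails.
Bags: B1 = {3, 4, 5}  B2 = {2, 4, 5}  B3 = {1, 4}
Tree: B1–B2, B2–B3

A tree decomposition must satisfy three properties: every vertex lies in some bag; for every edge, both endpoints lie together in some bag; and for every vertex, the bags containing it form a connected subtree. Here edge (2,1) lies in no bag, so the decomposition is invalid.

No — edge (2,1) lies in no bag.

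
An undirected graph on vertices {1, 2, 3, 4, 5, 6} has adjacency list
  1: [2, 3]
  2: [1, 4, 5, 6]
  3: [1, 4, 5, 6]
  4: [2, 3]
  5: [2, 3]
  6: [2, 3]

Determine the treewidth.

2

A width-2 tree decomposition is:
Bags: B1 = {2, 3, 6}  B2 = {2, 3, 4}  B3 = {1, 2, 3}  B4 = {2, 3, 5}
Tree: B1–B2, B2–B3, B3–B4
Each bag holds 3 vertices, so the decomposition has width 2, which upper-bounds the treewidth. For the lower bound, G contains the cycle 2–6–3–4–2, so G is not a forest; only forests have treewidth ≤ 1, hence tw(G) ≥ 2. Hence tw(G) = 2 exactly.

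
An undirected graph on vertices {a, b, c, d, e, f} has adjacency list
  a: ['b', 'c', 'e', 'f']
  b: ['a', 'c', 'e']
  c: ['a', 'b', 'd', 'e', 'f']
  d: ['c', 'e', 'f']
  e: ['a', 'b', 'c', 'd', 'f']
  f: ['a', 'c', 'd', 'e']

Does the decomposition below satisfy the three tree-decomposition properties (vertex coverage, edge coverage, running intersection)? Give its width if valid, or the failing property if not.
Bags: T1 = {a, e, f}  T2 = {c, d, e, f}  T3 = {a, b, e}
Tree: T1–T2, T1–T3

No — edge (c,a) lies in no bag.

A tree decomposition must satisfy three properties: every vertex lies in some bag; for every edge, both endpoints lie together in some bag; and for every vertex, the bags containing it form a connected subtree. Here edge (c,a) lies in no bag, so the decomposition is invalid.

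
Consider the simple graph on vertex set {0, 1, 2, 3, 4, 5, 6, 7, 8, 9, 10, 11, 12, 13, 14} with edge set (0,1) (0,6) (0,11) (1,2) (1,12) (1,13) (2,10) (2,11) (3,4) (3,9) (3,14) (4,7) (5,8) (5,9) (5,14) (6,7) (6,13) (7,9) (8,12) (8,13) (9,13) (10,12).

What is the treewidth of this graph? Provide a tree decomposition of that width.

Every bag has size at most 4, so the width is 4 − 1 = 3 and tw(G) ≤ 3. For the lower bound: the 4 vertex sets {2,10,11}, {12}, {1}, {0,6,8,13} are disjoint, each induces a connected subgraph, and every pair is joined by at least one edge of G. Contracting each set to a single vertex therefore yields K_{4} as a minor, and since treewidth is minor-monotone, tw(G) ≥ tw(K_{4}) = 3. The upper and lower bounds meet at 3, so that is the treewidth.

Treewidth 3.
Bags: B1 = {2, 10, 11, 12}  B2 = {1, 2, 11, 12}  B3 = {0, 1, 11, 12}  B4 = {0, 1, 8, 12}  B5 = {0, 1, 8, 13}  B6 = {0, 6, 8, 13}  B7 = {5, 6, 8, 13}  B8 = {5, 6, 9, 13}  B9 = {5, 6, 7, 9}  B10 = {5, 7, 9, 14}  B11 = {3, 7, 9, 14}  B12 = {3, 4, 7, 14}
Tree: B1–B2, B2–B3, B3–B4, B4–B5, B5–B6, B6–B7, B7–B8, B8–B9, B9–B10, B10–B11, B11–B12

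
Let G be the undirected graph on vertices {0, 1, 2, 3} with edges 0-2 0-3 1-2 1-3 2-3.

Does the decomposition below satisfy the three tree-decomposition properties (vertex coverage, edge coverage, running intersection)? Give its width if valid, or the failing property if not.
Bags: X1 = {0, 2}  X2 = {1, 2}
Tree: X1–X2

No — vertex 3 appears in no bag.

A tree decomposition must satisfy three properties: every vertex lies in some bag; for every edge, both endpoints lie together in some bag; and for every vertex, the bags containing it form a connected subtree. Here vertex 3 appears in no bag, so the decomposition is invalid.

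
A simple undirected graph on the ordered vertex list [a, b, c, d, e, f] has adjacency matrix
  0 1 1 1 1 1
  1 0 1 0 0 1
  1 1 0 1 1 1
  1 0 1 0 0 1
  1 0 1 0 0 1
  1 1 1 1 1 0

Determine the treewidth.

3

A width-3 tree decomposition is:
Bags: B1 = {a, c, e, f}  B2 = {a, c, d, f}  B3 = {a, b, c, f}
Tree: B1–B2, B2–B3
The largest bag has 4 vertices, giving width 3; this decomposition certifies tw(G) ≤ 3. For the lower bound, the 4 vertices {a, c, d, f} are pairwise adjacent, and any tree decomposition puts a clique entirely inside one bag — forcing width ≥ 3. Therefore the treewidth is 3.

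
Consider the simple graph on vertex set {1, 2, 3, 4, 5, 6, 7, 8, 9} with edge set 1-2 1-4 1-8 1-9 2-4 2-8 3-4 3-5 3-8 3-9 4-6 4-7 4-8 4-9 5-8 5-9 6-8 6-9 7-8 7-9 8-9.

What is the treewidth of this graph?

3

A width-3 tree decomposition is:
Bags: B1 = {1, 4, 8, 9}  B2 = {4, 6, 8, 9}  B3 = {3, 4, 8, 9}  B4 = {4, 7, 8, 9}  B5 = {1, 2, 4, 8}  B6 = {3, 5, 8, 9}
Tree: B1–B2, B2–B3, B1–B4, B1–B5, B3–B6
Each bag holds 4 vertices, so the decomposition has width 3, which upper-bounds the treewidth. On the other hand G contains the 4-clique {1, 4, 8, 9}. A clique must lie in a single bag of any decomposition, so no decomposition can have width below 3. The upper and lower bounds meet at 3, so that is the treewidth.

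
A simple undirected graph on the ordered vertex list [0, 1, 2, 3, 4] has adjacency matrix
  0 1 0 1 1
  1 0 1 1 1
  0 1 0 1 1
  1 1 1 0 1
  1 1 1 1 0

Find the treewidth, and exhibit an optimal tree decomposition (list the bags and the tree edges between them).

Every bag has size at most 4, so the width is 4 − 1 = 3 and tw(G) ≤ 3. For the lower bound, the 4 vertices {0, 1, 3, 4} are pairwise adjacent, and any tree decomposition puts a clique entirely inside one bag — forcing width ≥ 3. Hence tw(G) = 3 exactly.

Treewidth 3.
One such decomposition:
Bags: B1 = {0, 1, 3, 4}  B2 = {1, 2, 3, 4}
Tree: B1–B2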